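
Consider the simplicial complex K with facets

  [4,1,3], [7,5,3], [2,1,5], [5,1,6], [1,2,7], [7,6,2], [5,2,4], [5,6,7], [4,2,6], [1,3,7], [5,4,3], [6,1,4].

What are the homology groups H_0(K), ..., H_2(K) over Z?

Fix the vertex order 1 < 2 < 3 < 4 < 5 < 6 < 7 and write every simplex with vertices in increasing order. Then dim K = 2 and the simplices of K are:

  0-simplices (7): [1], [2], [3], [4], [5], [6], [7]
  1-simplices (18): [1,2], [1,3], [1,4], [1,5], [1,6], [1,7], [2,4], [2,5], [2,6], [2,7], [3,4], [3,5], [3,7], [4,5], [4,6], [5,6], [5,7], [6,7]
  2-simplices (12): [1,2,5], [1,2,7], [1,3,4], [1,3,7], [1,4,6], [1,5,6], [2,4,5], [2,4,6], [2,6,7], [3,4,5], [3,5,7], [5,6,7]

giving chain groups C_0 ≅ Z^7, C_1 ≅ Z^18, C_2 ≅ Z^12.

∂_1: C_1 → C_0 is given by ∂[p,q] = [q] − [p].
The resulting 7×18 matrix has rank 6, and its Smith normal form has invariant factors (1,1,1,1,1,1).

Boundary ∂_2: C_2 → C_1 maps a triangle to the signed sum of its edges. For instance
  ∂[2,4,6] = [4,6] − [2,6] + [2,4],
  ∂[1,2,7] = [2,7] − [1,7] + [1,2].
This gives a 18×12 integer matrix of rank 12; reducing to Smith normal form yields diagonal entries (1,1,1,1,1,1,1,1,1,1,1,2).

From H_k ≅ ker(∂_k) / im(∂_{k+1}) we obtain:

  H_0: rank C_0 − rank ∂_1 = 7 − 6 = 1, and the invariant factors of ∂_1 are all 1, so H_0 ≅ Z.
  H_1: rank ker ∂_1 − rank ∂_2 = (18 − 6) − 12 = 0, and ∂_2 has invariant factor 2 > 1, so H_1 ≅ Z/2.
  H_2: rank ker ∂_2 − rank ∂_3 = (12 − 12) − 0 = 0, and there is no ∂_3, so H_2 ≅ 0.

H_0 ≅ Z,  H_1 ≅ Z/2,  H_2 = 0.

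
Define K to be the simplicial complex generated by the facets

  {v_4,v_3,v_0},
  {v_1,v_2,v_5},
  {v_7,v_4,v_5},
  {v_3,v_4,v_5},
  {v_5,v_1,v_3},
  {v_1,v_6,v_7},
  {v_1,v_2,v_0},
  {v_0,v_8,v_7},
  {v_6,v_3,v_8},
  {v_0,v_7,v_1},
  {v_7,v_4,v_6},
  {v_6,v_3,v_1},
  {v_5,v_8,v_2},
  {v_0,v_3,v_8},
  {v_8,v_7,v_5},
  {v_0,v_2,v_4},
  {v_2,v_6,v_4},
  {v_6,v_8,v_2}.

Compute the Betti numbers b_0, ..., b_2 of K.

b_0 = 1, b_1 = 2, b_2 = 1.

We work with the vertex ordering v_0 < v_1 < v_2 < v_3 < v_4 < v_5 < v_6 < v_7 < v_8. The simplices of K, each written with vertices in increasing order, are:

  0-simplices (9): [v_0], [v_1], [v_2], [v_3], [v_4], [v_5], [v_6], [v_7], [v_8]
  1-simplices (27): (27 of them)
  2-simplices (18): (18 of them)

so the chain groups are C_0 ≅ Z^9, C_1 ≅ Z^27, C_2 ≅ Z^18.

Boundary ∂_1: C_1 → C_0 is given by ∂[p,q] = [q] − [p].
The resulting 9×27 matrix has rank 8, and its Smith normal form has invariant factors (1,1,1,1,1,1,1,1).

∂_2: C_2 → C_1 sends each 2-simplex [p,q,r] to [q,r] − [p,r] + [p,q]. For instance
  ∂[v_0,v_3,v_4] = [v_3,v_4] − [v_0,v_4] + [v_0,v_3],
  ∂[v_4,v_5,v_7] = [v_5,v_7] − [v_4,v_7] + [v_4,v_5].
This gives a 27×18 integer matrix of rank 17; reducing to Smith normal form yields diagonal entries (1,1,1,1,1,1,1,1,1,1,1,1,1,1,1,1,1).

Now H_k = ker ∂_k / im ∂_{k+1}, so:

  H_0: rank C_0 − rank ∂_1 = 9 − 8 = 1, and the invariant factors of ∂_1 are all 1, so H_0 = Z.
  H_1: rank ker ∂_1 − rank ∂_2 = (27 − 8) − 17 = 2, and the invariant factors of ∂_2 are all 1, so H_1 = Z^2.
  H_2: rank ker ∂_2 − rank ∂_3 = (18 − 17) − 0 = 1, and there is no ∂_3, so H_2 = Z.

(K is a triangulation of the torus T^2.)

Hence the Betti numbers are b_0 = 1, b_1 = 2, b_2 = 1.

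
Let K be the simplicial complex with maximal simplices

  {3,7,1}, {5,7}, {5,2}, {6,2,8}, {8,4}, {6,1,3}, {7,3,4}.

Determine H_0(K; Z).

K has 8 vertices, 13 edges, 4 triangles.
rank ∂_0 = 0, rank ∂_1 = 7 ⇒ b_0 = 8 − 0 − 7 = 1; all invariant factors of ∂_1 are 1 so no torsion. So H_0 ≅ Z.

H_0 ≅ Z.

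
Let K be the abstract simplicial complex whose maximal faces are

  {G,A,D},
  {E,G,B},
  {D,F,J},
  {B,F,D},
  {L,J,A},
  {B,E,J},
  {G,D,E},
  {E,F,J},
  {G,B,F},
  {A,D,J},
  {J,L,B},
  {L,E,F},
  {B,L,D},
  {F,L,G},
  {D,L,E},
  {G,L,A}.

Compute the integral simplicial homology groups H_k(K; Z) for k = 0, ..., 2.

We work with the vertex ordering A < B < D < E < F < G < J < L. The simplices of K, each written with vertices in increasing order, are:

  0-simplices (8): A, B, D, E, F, G, J, L
  1-simplices (24): AD, AG, AJ, AL, BD, BE, BF, BG, BJ, BL, DE, DF, DG, DJ, DL, EF, EG, EJ, EL, FG, FJ, FL, GL, JL
  2-simplices (16): ADG, ADJ, AGL, AJL, BDF, BDL, BEG, BEJ, BFG, BJL, DEG, DEL, DFJ, EFJ, EFL, FGL

so the chain groups are C_0 ≅ Z^8, C_1 ≅ Z^24, C_2 ≅ Z^16.

The boundary map ∂_1: C_1 → C_0 sends each edge [p,q] (with p < q) to q − p. For instance
  ∂JL = L − J.
The resulting 8×24 matrix has rank 7, and its Smith normal form has invariant factors (1,1,1,1,1,1,1).

The boundary map ∂_2: C_2 → C_1 maps a triangle to the signed sum of its edges. For instance
  ∂FGL = GL − FL + FG,
  ∂ADG = DG − AG + AD.
This gives a 24×16 integer matrix of rank 15; reducing to Smith normal form yields diagonal entries (1,1,1,1,1,1,1,1,1,1,1,1,1,1,1).

Now H_k = ker ∂_k / im ∂_{k+1}, so:

  H_0: rank C_0 − rank ∂_1 = 8 − 7 = 1, and the invariant factors of ∂_1 are all 1, so H_0 = Z.
  H_1: rank ker ∂_1 − rank ∂_2 = (24 − 7) − 15 = 2, and the invariant factors of ∂_2 are all 1, so H_1 = Z^2.
  H_2: rank ker ∂_2 − rank ∂_3 = (16 − 15) − 0 = 1, and there is no ∂_3, so H_2 = Z.

H_0 ≅ Z,  H_1 ≅ Z^2,  H_2 ≅ Z.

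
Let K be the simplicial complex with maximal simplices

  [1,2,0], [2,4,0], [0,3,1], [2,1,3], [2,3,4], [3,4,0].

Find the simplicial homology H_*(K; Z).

Fix the vertex order 0 < 1 < 2 < 3 < 4 and write every simplex with vertices in increasing order. Then dim K = 2 and the simplices of K are:

  0-simplices (5): [0], [1], [2], [3], [4]
  1-simplices (9): [0,1], [0,2], [0,3], [0,4], [1,2], [1,3], [2,3], [2,4], [3,4]
  2-simplices (6): [0,1,2], [0,1,3], [0,2,4], [0,3,4], [1,2,3], [2,3,4]

Hence C_0 ≅ Z^5, C_1 ≅ Z^9, C_2 ≅ Z^6.

∂_1: C_1 → C_0 sends each edge [p,q] (with p < q) to q − p. For instance
  ∂[0,4] = [4] − [0].
The 5×9 boundary matrix has rank 4 and Smith normal form diag(1,1,1,1).

∂_2: C_2 → C_1 sends each 2-simplex [p,q,r] to [q,r] − [p,r] + [p,q]. For instance
  ∂[0,1,2] = [1,2] − [0,2] + [0,1],
  ∂[0,2,4] = [2,4] − [0,4] + [0,2].
The 9×6 boundary matrix has rank 5 and Smith normal form diag(1,1,1,1,1).

From H_k ≅ ker(∂_k) / im(∂_{k+1}) we obtain:

  H_0: rank C_0 − rank ∂_1 = 5 − 4 = 1, and the invariant factors of ∂_1 are all 1, so H_0 = Z.
  H_1: rank ker ∂_1 − rank ∂_2 = (9 − 4) − 5 = 0, and the invariant factors of ∂_2 are all 1, so H_1 = 0.
  H_2: rank ker ∂_2 − rank ∂_3 = (6 − 5) − 0 = 1, and there is no ∂_3, so H_2 = Z.

As a check, the Euler characteristic is 5 − 9 + 6 = 2, which agrees with 1 − 0 + 1 = 2.
(K is a triangulation of the 2-sphere S^2.)

H_0 ≅ Z,  H_1 = 0,  H_2 ≅ Z.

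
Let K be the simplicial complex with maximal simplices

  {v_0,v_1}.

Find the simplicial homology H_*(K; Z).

H_0 = Z,  H_1 = 0.

Take the total order v_0 < v_1 on the vertex set. Then K (dimension 1) consists of the simplices:

  0-simplices (2): [v_0], [v_1]
  1-simplices (1): [v_0,v_1]

Hence C_0 ≅ Z^2, C_1 ≅ Z^1.

∂_1: C_1 → C_0 is given by ∂[p,q] = [q] − [p]. For instance
  ∂[v_0,v_1] = [v_1] − [v_0].
The 2×1 boundary matrix has rank 1 and Smith normal form diag(1).

Computing H_k = (kernel of ∂_k) / (image of ∂_{k+1}):

  H_0: rank C_0 − rank ∂_1 = 2 − 1 = 1, and the invariant factors of ∂_1 are all 1, so H_0 = Z.
  H_1: rank ker ∂_1 − rank ∂_2 = (1 − 1) − 0 = 0, and there is no ∂_2, so H_1 = 0.

As a check, the Euler characteristic is 2 − 1 = 1, which agrees with 1 − 0 = 1.
(K is a triangulation of the 1-simplex.)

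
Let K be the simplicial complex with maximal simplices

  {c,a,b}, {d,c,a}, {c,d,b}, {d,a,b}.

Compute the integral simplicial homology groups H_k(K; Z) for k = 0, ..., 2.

H_0 ≅ Z,  H_1 = 0,  H_2 ≅ Z.

Order the vertices as a < b < c < d. Listing each simplex with vertices in this order, K has dimension 2 with simplices:

  0-simplices (4): a, b, c, d
  1-simplices (6): ab, ac, ad, bc, bd, cd
  2-simplices (4): abc, abd, acd, bcd

giving chain groups C_0 ≅ Z^4, C_1 ≅ Z^6, C_2 ≅ Z^4.

The boundary map ∂_1: C_1 → C_0 sends each edge [p,q] (with p < q) to q − p. For instance
  ∂bc = c − b.
As a 4×6 matrix over Z this has rank 3, with invariant factors (1,1,1).

The boundary map ∂_2: C_2 → C_1 acts by ∂[p,q,r] = [q,r] − [p,r] + [p,q]. For instance
  ∂abd = bd − ad + ab,
  ∂acd = cd − ad + ac.
The 6×4 boundary matrix has rank 3 and Smith normal form diag(1,1,1).

From H_k ≅ ker(∂_k) / im(∂_{k+1}) we obtain:

  H_0: rank C_0 − rank ∂_1 = 4 − 3 = 1, and the invariant factors of ∂_1 are all 1, so H_0 ≅ Z.
  H_1: rank ker ∂_1 − rank ∂_2 = (6 − 3) − 3 = 0, and the invariant factors of ∂_2 are all 1, so H_1 ≅ 0.
  H_2: rank ker ∂_2 − rank ∂_3 = (4 − 3) − 0 = 1, and there is no ∂_3, so H_2 ≅ Z.

(K is a triangulation of the 2-sphere S^2.)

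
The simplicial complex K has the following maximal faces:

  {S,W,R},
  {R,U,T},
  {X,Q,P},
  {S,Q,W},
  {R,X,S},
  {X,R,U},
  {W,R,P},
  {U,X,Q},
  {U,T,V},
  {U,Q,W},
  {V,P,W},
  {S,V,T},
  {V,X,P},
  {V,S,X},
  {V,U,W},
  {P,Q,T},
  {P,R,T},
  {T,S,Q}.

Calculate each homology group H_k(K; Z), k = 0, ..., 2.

K has 9 vertices, 27 edges, 18 triangles.
rank ∂_0 = 0, rank ∂_1 = 8 ⇒ b_0 = 9 − 0 − 8 = 1; all invariant factors of ∂_1 are 1 so no torsion. So H_0 = Z.
rank ∂_1 = 8, rank ∂_2 = 17 ⇒ b_1 = 27 − 8 − 17 = 2; all invariant factors of ∂_2 are 1 so no torsion. So H_1 = Z^2.
rank ∂_2 = 17, rank ∂_3 = 0 ⇒ b_2 = 18 − 17 − 0 = 1. So H_2 = Z.

H_0 ≅ Z,  H_1 ≅ Z^2,  H_2 ≅ Z.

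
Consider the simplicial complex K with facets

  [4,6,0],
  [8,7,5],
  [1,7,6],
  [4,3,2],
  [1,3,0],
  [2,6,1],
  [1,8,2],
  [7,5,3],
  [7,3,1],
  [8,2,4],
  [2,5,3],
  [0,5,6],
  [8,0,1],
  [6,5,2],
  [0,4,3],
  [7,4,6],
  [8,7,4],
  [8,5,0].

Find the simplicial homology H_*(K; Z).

H_0 = Z,  H_1 = Z^2,  H_2 = Z.

We work with the vertex ordering 0 < 1 < 2 < 3 < 4 < 5 < 6 < 7 < 8. The simplices of K, each written with vertices in increasing order, are:

  0-simplices (9): [0], [1], [2], [3], [4], [5], [6], [7], [8]
  1-simplices (27): (27 of them)
  2-simplices (18): [0,1,3], [0,1,8], [0,3,4], [0,4,6], [0,5,6], [0,5,8], [1,2,6], [1,2,8], [1,3,7], [1,6,7], [2,3,4], [2,3,5], [2,4,8], [2,5,6], [3,5,7], [4,6,7], [4,7,8], [5,7,8]

so the chain groups are C_0 ≅ Z^9, C_1 ≅ Z^27, C_2 ≅ Z^18.

The boundary map ∂_1: C_1 → C_0 maps an edge to its endpoints' difference, ∂[p,q] = q − p. For instance
  ∂[0,3] = [3] − [0].
As a 9×27 matrix over Z this has rank 8, with invariant factors (1,1,1,1,1,1,1,1).

Boundary ∂_2: C_2 → C_1 sends each 2-simplex [p,q,r] to [q,r] − [p,r] + [p,q]. For instance
  ∂[1,3,7] = [3,7] − [1,7] + [1,3],
  ∂[2,5,6] = [5,6] − [2,6] + [2,5].
This gives a 27×18 integer matrix of rank 17; reducing to Smith normal form yields diagonal entries (1,1,1,1,1,1,1,1,1,1,1,1,1,1,1,1,1).

From H_k ≅ ker(∂_k) / im(∂_{k+1}) we obtain:

  H_0: rank C_0 − rank ∂_1 = 9 − 8 = 1, and the invariant factors of ∂_1 are all 1, so H_0 ≅ Z.
  H_1: rank ker ∂_1 − rank ∂_2 = (27 − 8) − 17 = 2, and the invariant factors of ∂_2 are all 1, so H_1 ≅ Z^2.
  H_2: rank ker ∂_2 − rank ∂_3 = (18 − 17) − 0 = 1, and there is no ∂_3, so H_2 ≅ Z.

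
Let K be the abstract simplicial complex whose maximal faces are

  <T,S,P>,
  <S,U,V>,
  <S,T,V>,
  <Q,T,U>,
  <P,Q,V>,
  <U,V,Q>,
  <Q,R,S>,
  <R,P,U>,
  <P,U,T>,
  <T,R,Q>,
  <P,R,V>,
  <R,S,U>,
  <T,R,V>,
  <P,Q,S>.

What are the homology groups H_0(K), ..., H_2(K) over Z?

Fix the vertex order P < Q < R < S < T < U < V and write every simplex with vertices in increasing order. Then dim K = 2 and the simplices of K are:

  0-simplices (7): P, Q, R, S, T, U, V
  1-simplices (21): PQ, PR, PS, PT, PU, PV, QR, QS, QT, QU, QV, RS, RT, RU, RV, ST, SU, SV, TU, TV, UV
  2-simplices (14): PQS, PQV, PRU, PRV, PST, PTU, QRS, QRT, QTU, QUV, RSU, RTV, STV, SUV

giving chain groups C_0 ≅ Z^7, C_1 ≅ Z^21, C_2 ≅ Z^14.

∂_1: C_1 → C_0 is given by ∂[p,q] = [q] − [p].
The resulting 7×21 matrix has rank 6, and its Smith normal form has invariant factors (1,1,1,1,1,1).

Boundary ∂_2: C_2 → C_1 sends each 2-simplex [p,q,r] to [q,r] − [p,r] + [p,q]. For instance
  ∂QUV = UV − QV + QU,
  ∂QRT = RT − QT + QR.
This gives a 21×14 integer matrix of rank 13; reducing to Smith normal form yields diagonal entries (1,1,1,1,1,1,1,1,1,1,1,1,1).

Computing H_k = (kernel of ∂_k) / (image of ∂_{k+1}):

  H_0: rank C_0 − rank ∂_1 = 7 − 6 = 1, and the invariant factors of ∂_1 are all 1, so H_0 ≅ Z.
  H_1: rank ker ∂_1 − rank ∂_2 = (21 − 6) − 13 = 2, and the invariant factors of ∂_2 are all 1, so H_1 ≅ Z^2.
  H_2: rank ker ∂_2 − rank ∂_3 = (14 − 13) − 0 = 1, and there is no ∂_3, so H_2 ≅ Z.

As a check, the Euler characteristic is 7 − 21 + 14 = 0, which agrees with 1 − 2 + 1 = 0.

H_0 = Z,  H_1 = Z^2,  H_2 = Z.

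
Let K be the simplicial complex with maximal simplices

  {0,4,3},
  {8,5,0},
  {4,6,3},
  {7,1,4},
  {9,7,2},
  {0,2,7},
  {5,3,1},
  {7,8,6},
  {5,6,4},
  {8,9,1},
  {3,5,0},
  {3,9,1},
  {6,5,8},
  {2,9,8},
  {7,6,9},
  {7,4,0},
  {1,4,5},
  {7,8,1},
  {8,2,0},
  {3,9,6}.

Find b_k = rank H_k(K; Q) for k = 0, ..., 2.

b_0 = 1, b_1 = 1, b_2 = 0.

K has 10 vertices, 30 edges, 20 triangles.
rank ∂_0 = 0, rank ∂_1 = 9 ⇒ b_0 = 10 − 0 − 9 = 1; all invariant factors of ∂_1 are 1 so no torsion. So H_0 ≅ Z.
rank ∂_1 = 9, rank ∂_2 = 20 ⇒ b_1 = 30 − 9 − 20 = 1; ∂_2 has invariant factor(s) [2] giving torsion. So H_1 ≅ Z ⊕ Z/2Z.
rank ∂_2 = 20, rank ∂_3 = 0 ⇒ b_2 = 20 − 20 − 0 = 0. So H_2 ≅ 0.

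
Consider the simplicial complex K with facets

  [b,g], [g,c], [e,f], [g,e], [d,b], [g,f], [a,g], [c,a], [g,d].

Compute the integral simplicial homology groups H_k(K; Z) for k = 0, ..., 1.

We work with the vertex ordering a < b < c < d < e < f < g. The simplices of K, each written with vertices in increasing order, are:

  0-simplices (7): a, b, c, d, e, f, g
  1-simplices (9): ac, ag, bd, bg, cg, dg, ef, eg, fg

so the chain groups are C_0 ≅ Z^7, C_1 ≅ Z^9.

Boundary ∂_1: C_1 → C_0 is given by ∂[p,q] = [q] − [p]. For instance
  ∂eg = g − e.
This gives a 7×9 integer matrix of rank 6; reducing to Smith normal form yields diagonal entries (1,1,1,1,1,1).

Computing H_k = (kernel of ∂_k) / (image of ∂_{k+1}):

  H_0: rank C_0 − rank ∂_1 = 7 − 6 = 1, and the invariant factors of ∂_1 are all 1, so H_0 ≅ Z.
  H_1: rank ker ∂_1 − rank ∂_2 = (9 − 6) − 0 = 3, and there is no ∂_2, so H_1 ≅ Z^3.

(K is a triangulation of a wedge of 3 circles.)

H_0 ≅ Z,  H_1 ≅ Z^3.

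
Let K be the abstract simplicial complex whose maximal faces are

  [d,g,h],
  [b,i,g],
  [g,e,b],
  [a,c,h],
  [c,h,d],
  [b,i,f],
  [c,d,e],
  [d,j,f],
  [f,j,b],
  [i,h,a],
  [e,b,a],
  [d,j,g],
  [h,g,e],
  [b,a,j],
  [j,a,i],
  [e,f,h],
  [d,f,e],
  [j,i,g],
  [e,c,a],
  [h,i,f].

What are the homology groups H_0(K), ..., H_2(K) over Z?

H_0 ≅ Z,  H_1 ≅ Z ⊕ Z/2,  H_2 = 0.

We work with the vertex ordering a < b < c < d < e < f < g < h < i < j. The simplices of K, each written with vertices in increasing order, are:

  0-simplices (10): a, b, c, d, e, f, g, h, i, j
  1-simplices (30): ab, ac, ae, ah, ai, aj, be, bf, bg, bi, bj, cd, ce, ch, de, df, dg, dh, dj, ef, eg, eh, fh, fi, fj, gh, gi, gj, hi, ij
  2-simplices (20): abe, abj, ace, ach, ahi, aij, beg, bfi, bfj, bgi, cde, cdh, def, dfj, dgh, dgj, efh, egh, fhi, gij

Hence C_0 ≅ Z^10, C_1 ≅ Z^30, C_2 ≅ Z^20.

∂_1: C_1 → C_0 sends each edge [p,q] (with p < q) to q − p. For instance
  ∂bg = g − b.
The resulting 10×30 matrix has rank 9, and its Smith normal form has invariant factors (1,1,1,1,1,1,1,1,1).

The boundary map ∂_2: C_2 → C_1 sends each 2-simplex [p,q,r] to [q,r] − [p,r] + [p,q]. For instance
  ∂ace = ce − ae + ac,
  ∂abj = bj − aj + ab.
This gives a 30×20 integer matrix of rank 20; reducing to Smith normal form yields diagonal entries (1,1,1,1,1,1,1,1,1,1,1,1,1,1,1,1,1,1,1,2).

From H_k ≅ ker(∂_k) / im(∂_{k+1}) we obtain:

  H_0: rank C_0 − rank ∂_1 = 10 − 9 = 1, and the invariant factors of ∂_1 are all 1, so H_0 = Z.
  H_1: rank ker ∂_1 − rank ∂_2 = (30 − 9) − 20 = 1, and ∂_2 has invariant factor 2 > 1, so H_1 = Z ⊕ Z/2.
  H_2: rank ker ∂_2 − rank ∂_3 = (20 − 20) − 0 = 0, and there is no ∂_3, so H_2 = 0.

(K is a triangulation of the Klein bottle.)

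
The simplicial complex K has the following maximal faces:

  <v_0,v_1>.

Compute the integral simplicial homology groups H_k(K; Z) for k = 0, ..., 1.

Take the total order v_0 < v_1 on the vertex set. Then K (dimension 1) consists of the simplices:

  0-simplices (2): [v_0], [v_1]
  1-simplices (1): [v_0,v_1]

giving chain groups C_0 ≅ Z^2, C_1 ≅ Z^1.

The boundary map ∂_1: C_1 → C_0 maps an edge to its endpoints' difference, ∂[p,q] = q − p.
As a 2×1 matrix over Z this has rank 1, with invariant factors (1).

Computing H_k = (kernel of ∂_k) / (image of ∂_{k+1}):

  H_0: rank C_0 − rank ∂_1 = 2 − 1 = 1, and the invariant factors of ∂_1 are all 1, so H_0 ≅ Z.
  H_1: rank ker ∂_1 − rank ∂_2 = (1 − 1) − 0 = 0, and there is no ∂_2, so H_1 ≅ 0.

(K is a triangulation of the 1-simplex.)

H_0 = Z,  H_1 = 0.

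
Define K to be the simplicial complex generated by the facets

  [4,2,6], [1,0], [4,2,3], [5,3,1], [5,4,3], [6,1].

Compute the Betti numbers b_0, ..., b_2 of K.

b_0 = 1, b_1 = 1, b_2 = 0.

Order the vertices as 0 < 1 < 2 < 3 < 4 < 5 < 6. Listing each simplex with vertices in this order, K has dimension 2 with simplices:

  0-simplices (7): [0], [1], [2], [3], [4], [5], [6]
  1-simplices (11): [0,1], [1,3], [1,5], [1,6], [2,3], [2,4], [2,6], [3,4], [3,5], [4,5], [4,6]
  2-simplices (4): [1,3,5], [2,3,4], [2,4,6], [3,4,5]

giving chain groups C_0 ≅ Z^7, C_1 ≅ Z^11, C_2 ≅ Z^4.

The boundary map ∂_1: C_1 → C_0 maps an edge to its endpoints' difference, ∂[p,q] = q − p.
The 7×11 boundary matrix has rank 6 and Smith normal form diag(1,1,1,1,1,1).

The boundary map ∂_2: C_2 → C_1 sends each 2-simplex [p,q,r] to [q,r] − [p,r] + [p,q]. For instance
  ∂[3,4,5] = [4,5] − [3,5] + [3,4],
  ∂[2,4,6] = [4,6] − [2,6] + [2,4].
The resulting 11×4 matrix has rank 4, and its Smith normal form has invariant factors (1,1,1,1).

Reading off H_k = ker ∂_k / im ∂_{k+1}:

  H_0: rank C_0 − rank ∂_1 = 7 − 6 = 1, and the invariant factors of ∂_1 are all 1, so H_0 = Z.
  H_1: rank ker ∂_1 − rank ∂_2 = (11 − 6) − 4 = 1, and the invariant factors of ∂_2 are all 1, so H_1 = Z.
  H_2: rank ker ∂_2 − rank ∂_3 = (4 − 4) − 0 = 0, and there is no ∂_3, so H_2 = 0.

Hence the Betti numbers are b_0 = 1, b_1 = 1, b_2 = 0.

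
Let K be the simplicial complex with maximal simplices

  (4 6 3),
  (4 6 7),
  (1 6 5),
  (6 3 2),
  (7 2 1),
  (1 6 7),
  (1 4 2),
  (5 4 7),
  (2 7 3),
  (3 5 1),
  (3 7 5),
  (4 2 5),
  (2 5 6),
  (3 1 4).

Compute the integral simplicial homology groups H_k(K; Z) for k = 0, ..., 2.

H_0 ≅ Z,  H_1 ≅ Z^2,  H_2 ≅ Z.

K has 7 vertices, 21 edges, 14 triangles.
rank ∂_0 = 0, rank ∂_1 = 6 ⇒ b_0 = 7 − 0 − 6 = 1; all invariant factors of ∂_1 are 1 so no torsion. So H_0 = Z.
rank ∂_1 = 6, rank ∂_2 = 13 ⇒ b_1 = 21 − 6 − 13 = 2; all invariant factors of ∂_2 are 1 so no torsion. So H_1 = Z^2.
rank ∂_2 = 13, rank ∂_3 = 0 ⇒ b_2 = 14 − 13 − 0 = 1. So H_2 = Z.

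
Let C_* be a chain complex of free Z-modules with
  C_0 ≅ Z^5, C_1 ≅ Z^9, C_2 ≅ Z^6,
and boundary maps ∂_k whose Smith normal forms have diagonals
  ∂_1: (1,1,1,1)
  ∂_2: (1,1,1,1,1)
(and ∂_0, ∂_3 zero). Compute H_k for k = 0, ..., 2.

H_0 ≅ Z,  H_1 = 0,  H_2 ≅ Z.

H_0: b_0 = 5 − 0 − 4 = 1; torsion from ∂_1 factors > 1: none. So H_0 ≅ Z.
H_1: b_1 = 9 − 4 − 5 = 0; torsion from ∂_2 factors > 1: none. So H_1 ≅ 0.
H_2: b_2 = 6 − 5 − 0 = 1; torsion from ∂_3 factors > 1: none. So H_2 ≅ Z.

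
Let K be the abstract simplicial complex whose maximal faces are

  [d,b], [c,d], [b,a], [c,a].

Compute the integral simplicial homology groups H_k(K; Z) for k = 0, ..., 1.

H_0 = Z,  H_1 = Z.

We work with the vertex ordering a < b < c < d. The simplices of K, each written with vertices in increasing order, are:

  0-simplices (4): a, b, c, d
  1-simplices (4): ab, ac, bd, cd

giving chain groups C_0 ≅ Z^4, C_1 ≅ Z^4.

∂_1: C_1 → C_0 is given by ∂[p,q] = [q] − [p].
This gives a 4×4 integer matrix of rank 3; reducing to Smith normal form yields diagonal entries (1,1,1).

Now H_k = ker ∂_k / im ∂_{k+1}, so:

  H_0: rank C_0 − rank ∂_1 = 4 − 3 = 1, and the invariant factors of ∂_1 are all 1, so H_0 ≅ Z.
  H_1: rank ker ∂_1 − rank ∂_2 = (4 − 3) − 0 = 1, and there is no ∂_2, so H_1 ≅ Z.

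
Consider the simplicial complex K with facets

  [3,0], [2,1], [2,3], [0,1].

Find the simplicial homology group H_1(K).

H_1 = Z.

We work with the vertex ordering 0 < 1 < 2 < 3. The simplices of K, each written with vertices in increasing order, are:

  0-simplices (4): [0], [1], [2], [3]
  1-simplices (4): [0,1], [0,3], [1,2], [2,3]

giving chain groups C_0 ≅ Z^4, C_1 ≅ Z^4.

The boundary map ∂_1: C_1 → C_0 is given by ∂[p,q] = [q] − [p]. For instance
  ∂[0,3] = [3] − [0].
The 4×4 boundary matrix has rank 3 and Smith normal form diag(1,1,1).

Now H_k = ker ∂_k / im ∂_{k+1}, so:

  H_1: rank ker ∂_1 − rank ∂_2 = (4 − 3) − 0 = 1, and there is no ∂_2, so H_1 = Z.

(K is a triangulation of the circle S^1.)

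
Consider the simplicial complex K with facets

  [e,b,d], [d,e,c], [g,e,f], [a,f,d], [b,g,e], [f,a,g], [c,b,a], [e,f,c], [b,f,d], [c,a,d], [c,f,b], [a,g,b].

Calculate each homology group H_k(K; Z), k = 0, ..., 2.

H_0 ≅ Z,  H_1 ≅ Z/2,  H_2 = 0.

We work with the vertex ordering a < b < c < d < e < f < g. The simplices of K, each written with vertices in increasing order, are:

  0-simplices (7): a, b, c, d, e, f, g
  1-simplices (18): ab, ac, ad, af, ag, bc, bd, be, bf, bg, cd, ce, cf, de, df, ef, eg, fg
  2-simplices (12): abc, abg, acd, adf, afg, bcf, bde, bdf, beg, cde, cef, efg

Hence C_0 ≅ Z^7, C_1 ≅ Z^18, C_2 ≅ Z^12.

The boundary map ∂_1: C_1 → C_0 maps an edge to its endpoints' difference, ∂[p,q] = q − p. For instance
  ∂ad = d − a.
The 7×18 boundary matrix has rank 6 and Smith normal form diag(1,1,1,1,1,1).

∂_2: C_2 → C_1 sends each 2-simplex [p,q,r] to [q,r] − [p,r] + [p,q]. For instance
  ∂afg = fg − ag + af,
  ∂bcf = cf − bf + bc.
As a 18×12 matrix over Z this has rank 12, with invariant factors (1,1,1,1,1,1,1,1,1,1,1,2).

From H_k ≅ ker(∂_k) / im(∂_{k+1}) we obtain:

  H_0: rank C_0 − rank ∂_1 = 7 − 6 = 1, and the invariant factors of ∂_1 are all 1, so H_0 = Z.
  H_1: rank ker ∂_1 − rank ∂_2 = (18 − 6) − 12 = 0, and ∂_2 has invariant factor 2 > 1, so H_1 = Z/2.
  H_2: rank ker ∂_2 − rank ∂_3 = (12 − 12) − 0 = 0, and there is no ∂_3, so H_2 = 0.

As a check, the Euler characteristic is 7 − 18 + 12 = 1, which agrees with 1 − 0 + 0 = 1.
(K is a triangulation of the real projective plane RP^2.)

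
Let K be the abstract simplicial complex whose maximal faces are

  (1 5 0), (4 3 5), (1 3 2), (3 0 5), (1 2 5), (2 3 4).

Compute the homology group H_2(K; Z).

Take the total order 0 < 1 < 2 < 3 < 4 < 5 on the vertex set. Then K (dimension 2) consists of the simplices:

  0-simplices (6): [0], [1], [2], [3], [4], [5]
  1-simplices (12): [0,1], [0,3], [0,5], [1,2], [1,3], [1,5], [2,3], [2,4], [2,5], [3,4], [3,5], [4,5]
  2-simplices (6): [0,1,5], [0,3,5], [1,2,3], [1,2,5], [2,3,4], [3,4,5]

giving chain groups C_0 ≅ Z^6, C_1 ≅ Z^12, C_2 ≅ Z^6.

The boundary map ∂_1: C_1 → C_0 sends each edge [p,q] (with p < q) to q − p. For instance
  ∂[2,5] = [5] − [2].
The 6×12 boundary matrix has rank 5 and Smith normal form diag(1,1,1,1,1).

∂_2: C_2 → C_1 maps a triangle to the signed sum of its edges. For instance
  ∂[2,3,4] = [3,4] − [2,4] + [2,3],
  ∂[1,2,3] = [2,3] − [1,3] + [1,2].
The 12×6 boundary matrix has rank 6 and Smith normal form diag(1,1,1,1,1,1).

Computing H_k = (kernel of ∂_k) / (image of ∂_{k+1}):

  H_2: rank ker ∂_2 − rank ∂_3 = (6 − 6) − 0 = 0, and there is no ∂_3, so H_2 = 0.

H_2 ≅ 0.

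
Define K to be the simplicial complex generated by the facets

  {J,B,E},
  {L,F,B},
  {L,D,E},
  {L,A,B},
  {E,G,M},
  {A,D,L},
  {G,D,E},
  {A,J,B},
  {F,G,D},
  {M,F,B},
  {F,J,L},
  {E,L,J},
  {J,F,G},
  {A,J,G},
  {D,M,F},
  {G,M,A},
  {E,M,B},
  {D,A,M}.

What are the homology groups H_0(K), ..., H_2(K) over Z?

H_0 ≅ Z,  H_1 ≅ Z ⊕ Z/2Z,  H_2 = 0.

Order the vertices as A < B < D < E < F < G < J < L < M. Listing each simplex with vertices in this order, K has dimension 2 with simplices:

  0-simplices (9): A, B, D, E, F, G, J, L, M
  1-simplices (27): AB, AD, AG, AJ, AL, AM, BE, BF, BJ, BL, BM, DE, DF, DG, DL, DM, EG, EJ, EL, EM, FG, FJ, FL, FM, GJ, GM, JL
  2-simplices (18): ABJ, ABL, ADL, ADM, AGJ, AGM, BEJ, BEM, BFL, BFM, DEG, DEL, DFG, DFM, EGM, EJL, FGJ, FJL

Hence C_0 ≅ Z^9, C_1 ≅ Z^27, C_2 ≅ Z^18.

Boundary ∂_1: C_1 → C_0 maps an edge to its endpoints' difference, ∂[p,q] = q − p.
The 9×27 boundary matrix has rank 8 and Smith normal form diag(1,1,1,1,1,1,1,1).

∂_2: C_2 → C_1 maps a triangle to the signed sum of its edges. For instance
  ∂BFM = FM − BM + BF,
  ∂BEJ = EJ − BJ + BE.
As a 27×18 matrix over Z this has rank 18, with invariant factors (1,1,1,1,1,1,1,1,1,1,1,1,1,1,1,1,1,2).

Now H_k = ker ∂_k / im ∂_{k+1}, so:

  H_0: rank C_0 − rank ∂_1 = 9 − 8 = 1, and the invariant factors of ∂_1 are all 1, so H_0 ≅ Z.
  H_1: rank ker ∂_1 − rank ∂_2 = (27 − 8) − 18 = 1, and ∂_2 has invariant factor 2 > 1, so H_1 ≅ Z ⊕ Z/2Z.
  H_2: rank ker ∂_2 − rank ∂_3 = (18 − 18) − 0 = 0, and there is no ∂_3, so H_2 ≅ 0.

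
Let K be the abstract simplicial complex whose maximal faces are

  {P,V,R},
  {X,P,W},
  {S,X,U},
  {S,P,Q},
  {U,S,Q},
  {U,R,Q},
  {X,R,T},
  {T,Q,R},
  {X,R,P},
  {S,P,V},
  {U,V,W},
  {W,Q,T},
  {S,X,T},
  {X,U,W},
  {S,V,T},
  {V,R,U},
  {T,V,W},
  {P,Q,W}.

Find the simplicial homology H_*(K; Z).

Order the vertices as P < Q < R < S < T < U < V < W < X. Listing each simplex with vertices in this order, K has dimension 2 with simplices:

  0-simplices (9): P, Q, R, S, T, U, V, W, X
  1-simplices (27): PQ, PR, PS, PV, PW, PX, QR, QS, QT, QU, QW, RT, RU, RV, RX, ST, SU, SV, SX, TV, TW, TX, UV, UW, UX, VW, WX
  2-simplices (18): PQS, PQW, PRV, PRX, PSV, PWX, QRT, QRU, QSU, QTW, RTX, RUV, STV, STX, SUX, TVW, UVW, UWX

giving chain groups C_0 ≅ Z^9, C_1 ≅ Z^27, C_2 ≅ Z^18.

Boundary ∂_1: C_1 → C_0 sends each edge [p,q] (with p < q) to q − p. For instance
  ∂PS = S − P.
This gives a 9×27 integer matrix of rank 8; reducing to Smith normal form yields diagonal entries (1,1,1,1,1,1,1,1).

The boundary map ∂_2: C_2 → C_1 acts by ∂[p,q,r] = [q,r] − [p,r] + [p,q]. For instance
  ∂PRX = RX − PX + PR,
  ∂QRT = RT − QT + QR.
The 27×18 boundary matrix has rank 17 and Smith normal form diag(1,1,1,1,1,1,1,1,1,1,1,1,1,1,1,1,1).

Computing H_k = (kernel of ∂_k) / (image of ∂_{k+1}):

  H_0: rank C_0 − rank ∂_1 = 9 − 8 = 1, and the invariant factors of ∂_1 are all 1, so H_0 = Z.
  H_1: rank ker ∂_1 − rank ∂_2 = (27 − 8) − 17 = 2, and the invariant factors of ∂_2 are all 1, so H_1 = Z^2.
  H_2: rank ker ∂_2 − rank ∂_3 = (18 − 17) − 0 = 1, and there is no ∂_3, so H_2 = Z.

As a check, the Euler characteristic is 9 − 27 + 18 = 0, which agrees with 1 − 2 + 1 = 0.
(K is a triangulation of the torus T^2.)

H_0 ≅ Z,  H_1 ≅ Z^2,  H_2 ≅ Z.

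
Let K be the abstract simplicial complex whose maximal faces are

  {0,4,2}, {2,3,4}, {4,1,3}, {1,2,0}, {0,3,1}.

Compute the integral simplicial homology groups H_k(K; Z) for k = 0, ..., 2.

Take the total order 0 < 1 < 2 < 3 < 4 on the vertex set. Then K (dimension 2) consists of the simplices:

  0-simplices (5): [0], [1], [2], [3], [4]
  1-simplices (10): [0,1], [0,2], [0,3], [0,4], [1,2], [1,3], [1,4], [2,3], [2,4], [3,4]
  2-simplices (5): [0,1,2], [0,1,3], [0,2,4], [1,3,4], [2,3,4]

Hence C_0 ≅ Z^5, C_1 ≅ Z^10, C_2 ≅ Z^5.

The boundary map ∂_1: C_1 → C_0 sends each edge [p,q] (with p < q) to q − p.
The 5×10 boundary matrix has rank 4 and Smith normal form diag(1,1,1,1).

Boundary ∂_2: C_2 → C_1 acts by ∂[p,q,r] = [q,r] − [p,r] + [p,q]. For instance
  ∂[1,3,4] = [3,4] − [1,4] + [1,3],
  ∂[0,1,3] = [1,3] − [0,3] + [0,1].
This gives a 10×5 integer matrix of rank 5; reducing to Smith normal form yields diagonal entries (1,1,1,1,1).

Computing H_k = (kernel of ∂_k) / (image of ∂_{k+1}):

  H_0: rank C_0 − rank ∂_1 = 5 − 4 = 1, and the invariant factors of ∂_1 are all 1, so H_0 = Z.
  H_1: rank ker ∂_1 − rank ∂_2 = (10 − 4) − 5 = 1, and the invariant factors of ∂_2 are all 1, so H_1 = Z.
  H_2: rank ker ∂_2 − rank ∂_3 = (5 − 5) − 0 = 0, and there is no ∂_3, so H_2 = 0.

As a check, the Euler characteristic is 5 − 10 + 5 = 0, which agrees with 1 − 1 + 0 = 0.

H_0 ≅ Z,  H_1 ≅ Z,  H_2 = 0.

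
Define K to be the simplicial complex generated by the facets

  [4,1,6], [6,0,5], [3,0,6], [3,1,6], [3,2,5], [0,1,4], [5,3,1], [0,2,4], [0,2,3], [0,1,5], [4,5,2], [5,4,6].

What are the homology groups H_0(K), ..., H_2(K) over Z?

H_0 ≅ Z,  H_1 ≅ Z/2,  H_2 = 0.

Take the total order 0 < 1 < 2 < 3 < 4 < 5 < 6 on the vertex set. Then K (dimension 2) consists of the simplices:

  0-simplices (7): [0], [1], [2], [3], [4], [5], [6]
  1-simplices (18): [0,1], [0,2], [0,3], [0,4], [0,5], [0,6], [1,3], [1,4], [1,5], [1,6], [2,3], [2,4], [2,5], [3,5], [3,6], [4,5], [4,6], [5,6]
  2-simplices (12): [0,1,4], [0,1,5], [0,2,3], [0,2,4], [0,3,6], [0,5,6], [1,3,5], [1,3,6], [1,4,6], [2,3,5], [2,4,5], [4,5,6]

so the chain groups are C_0 ≅ Z^7, C_1 ≅ Z^18, C_2 ≅ Z^12.

∂_1: C_1 → C_0 sends each edge [p,q] (with p < q) to q − p.
This gives a 7×18 integer matrix of rank 6; reducing to Smith normal form yields diagonal entries (1,1,1,1,1,1).

Boundary ∂_2: C_2 → C_1 sends each 2-simplex [p,q,r] to [q,r] − [p,r] + [p,q]. For instance
  ∂[2,4,5] = [4,5] − [2,5] + [2,4],
  ∂[4,5,6] = [5,6] − [4,6] + [4,5].
This gives a 18×12 integer matrix of rank 12; reducing to Smith normal form yields diagonal entries (1,1,1,1,1,1,1,1,1,1,1,2).

Computing H_k = (kernel of ∂_k) / (image of ∂_{k+1}):

  H_0: rank C_0 − rank ∂_1 = 7 − 6 = 1, and the invariant factors of ∂_1 are all 1, so H_0 = Z.
  H_1: rank ker ∂_1 − rank ∂_2 = (18 − 6) − 12 = 0, and ∂_2 has invariant factor 2 > 1, so H_1 = Z/2.
  H_2: rank ker ∂_2 − rank ∂_3 = (12 − 12) − 0 = 0, and there is no ∂_3, so H_2 = 0.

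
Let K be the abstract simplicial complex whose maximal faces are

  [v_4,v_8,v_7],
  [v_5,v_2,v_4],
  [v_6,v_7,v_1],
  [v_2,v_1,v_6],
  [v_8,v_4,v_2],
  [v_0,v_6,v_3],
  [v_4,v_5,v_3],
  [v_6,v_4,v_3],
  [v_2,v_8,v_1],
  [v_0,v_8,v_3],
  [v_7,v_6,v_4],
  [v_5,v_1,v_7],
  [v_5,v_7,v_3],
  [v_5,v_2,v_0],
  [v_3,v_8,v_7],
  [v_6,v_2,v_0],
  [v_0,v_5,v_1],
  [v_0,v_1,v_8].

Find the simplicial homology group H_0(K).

H_0 ≅ Z.

Fix the vertex order v_0 < v_1 < v_2 < v_3 < v_4 < v_5 < v_6 < v_7 < v_8 and write every simplex with vertices in increasing order. Then dim K = 2 and the simplices of K are:

  0-simplices (9): [v_0], [v_1], [v_2], [v_3], [v_4], [v_5], [v_6], [v_7], [v_8]
  1-simplices (27): (27 of them)
  2-simplices (18): (18 of them)

giving chain groups C_0 ≅ Z^9, C_1 ≅ Z^27, C_2 ≅ Z^18.

∂_1: C_1 → C_0 sends each edge [p,q] (with p < q) to q − p. For instance
  ∂[v_3,v_8] = [v_8] − [v_3].
This gives a 9×27 integer matrix of rank 8; reducing to Smith normal form yields diagonal entries (1,1,1,1,1,1,1,1).

The boundary map ∂_2: C_2 → C_1 maps a triangle to the signed sum of its edges. For instance
  ∂[v_0,v_1,v_5] = [v_1,v_5] − [v_0,v_5] + [v_0,v_1],
  ∂[v_4,v_7,v_8] = [v_7,v_8] − [v_4,v_8] + [v_4,v_7].
The 27×18 boundary matrix has rank 18 and Smith normal form diag(1,1,1,1,1,1,1,1,1,1,1,1,1,1,1,1,1,2).

From H_k ≅ ker(∂_k) / im(∂_{k+1}) we obtain:

  H_0: rank C_0 − rank ∂_1 = 9 − 8 = 1, and the invariant factors of ∂_1 are all 1, so H_0 ≅ Z.

(K is a triangulation of the Klein bottle.)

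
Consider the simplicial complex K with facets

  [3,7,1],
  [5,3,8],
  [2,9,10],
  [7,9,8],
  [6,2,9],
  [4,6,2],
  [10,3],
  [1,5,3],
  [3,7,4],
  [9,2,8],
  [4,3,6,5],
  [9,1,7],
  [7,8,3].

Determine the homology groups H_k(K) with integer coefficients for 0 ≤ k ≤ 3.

Order the vertices as 1 < 2 < 3 < 4 < 5 < 6 < 7 < 8 < 9 < 10. Listing each simplex with vertices in this order, K has dimension 3 with simplices:

  0-simplices (10): [1], [2], [3], [4], [5], [6], [7], [8], [9], [10]
  1-simplices (25): (25 of them)
  2-simplices (15): [1,3,5], [1,3,7], [1,7,9], [2,4,6], [2,6,9], [2,8,9], [2,9,10], [3,4,5], [3,4,6], [3,4,7], [3,5,6], [3,5,8], [3,7,8], [4,5,6], [7,8,9]
  3-simplices (1): [3,4,5,6]

Hence C_0 ≅ Z^10, C_1 ≅ Z^25, C_2 ≅ Z^15, C_3 ≅ Z^1.

Boundary ∂_1: C_1 → C_0 sends each edge [p,q] (with p < q) to q − p.
This gives a 10×25 integer matrix of rank 9; reducing to Smith normal form yields diagonal entries (1,1,1,1,1,1,1,1,1).

The boundary map ∂_2: C_2 → C_1 sends each 2-simplex [p,q,r] to [q,r] − [p,r] + [p,q]. For instance
  ∂[3,4,7] = [4,7] − [3,7] + [3,4],
  ∂[2,6,9] = [6,9] − [2,9] + [2,6].
The resulting 25×15 matrix has rank 14, and its Smith normal form has invariant factors (1,1,1,1,1,1,1,1,1,1,1,1,1,1).

The boundary map ∂_3: C_3 → C_2 sends each 3-simplex σ to the alternating sum Σ_i (−1)^i (σ with its i-th vertex removed). For instance
  ∂[3,4,5,6] = [4,5,6] − [3,5,6] + [3,4,6] − [3,4,5].
As a 15×1 matrix over Z this has rank 1, with invariant factors (1).

Reading off H_k = ker ∂_k / im ∂_{k+1}:

  H_0: rank C_0 − rank ∂_1 = 10 − 9 = 1, and the invariant factors of ∂_1 are all 1, so H_0 = Z.
  H_1: rank ker ∂_1 − rank ∂_2 = (25 − 9) − 14 = 2, and the invariant factors of ∂_2 are all 1, so H_1 = Z^2.
  H_2: rank ker ∂_2 − rank ∂_3 = (15 − 14) − 1 = 0, and the invariant factors of ∂_3 are all 1, so H_2 = 0.
  H_3: rank ker ∂_3 − rank ∂_4 = (1 − 1) − 0 = 0, and there is no ∂_4, so H_3 = 0.

H_0 = Z,  H_1 = Z^2,  H_2 = 0,  H_3 = 0.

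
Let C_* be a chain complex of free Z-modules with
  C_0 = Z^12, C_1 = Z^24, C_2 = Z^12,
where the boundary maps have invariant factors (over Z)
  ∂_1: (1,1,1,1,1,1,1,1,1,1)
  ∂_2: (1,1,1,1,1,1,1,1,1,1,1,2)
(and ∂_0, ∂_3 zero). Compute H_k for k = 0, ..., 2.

H_0: b_0 = 12 − 0 − 10 = 2; torsion from ∂_1 factors > 1: none. So H_0 ≅ Z^2.
H_1: b_1 = 24 − 10 − 12 = 2; torsion from ∂_2 factors > 1: [2]. So H_1 ≅ Z^2 × Z/2.
H_2: b_2 = 12 − 12 − 0 = 0; torsion from ∂_3 factors > 1: none. So H_2 ≅ 0.

H_0 ≅ Z^2,  H_1 ≅ Z^2 × Z/2,  H_2 = 0.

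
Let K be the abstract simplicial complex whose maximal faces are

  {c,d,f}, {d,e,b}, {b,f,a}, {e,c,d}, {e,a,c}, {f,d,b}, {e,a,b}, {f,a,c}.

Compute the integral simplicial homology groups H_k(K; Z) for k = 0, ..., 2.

Fix the vertex order a < b < c < d < e < f and write every simplex with vertices in increasing order. Then dim K = 2 and the simplices of K are:

  0-simplices (6): a, b, c, d, e, f
  1-simplices (12): ab, ac, ae, af, bd, be, bf, cd, ce, cf, de, df
  2-simplices (8): abe, abf, ace, acf, bde, bdf, cde, cdf

Hence C_0 ≅ Z^6, C_1 ≅ Z^12, C_2 ≅ Z^8.

∂_1: C_1 → C_0 sends each edge [p,q] (with p < q) to q − p. For instance
  ∂be = e − b.
This gives a 6×12 integer matrix of rank 5; reducing to Smith normal form yields diagonal entries (1,1,1,1,1).

The boundary map ∂_2: C_2 → C_1 acts by ∂[p,q,r] = [q,r] − [p,r] + [p,q]. For instance
  ∂cdf = df − cf + cd,
  ∂abe = be − ae + ab.
The resulting 12×8 matrix has rank 7, and its Smith normal form has invariant factors (1,1,1,1,1,1,1).

Reading off H_k = ker ∂_k / im ∂_{k+1}:

  H_0: rank C_0 − rank ∂_1 = 6 − 5 = 1, and the invariant factors of ∂_1 are all 1, so H_0 = Z.
  H_1: rank ker ∂_1 − rank ∂_2 = (12 − 5) − 7 = 0, and the invariant factors of ∂_2 are all 1, so H_1 = 0.
  H_2: rank ker ∂_2 − rank ∂_3 = (8 − 7) − 0 = 1, and there is no ∂_3, so H_2 = Z.

(K is a triangulation of the 2-sphere S^2.)

H_0 = Z,  H_1 = 0,  H_2 = Z.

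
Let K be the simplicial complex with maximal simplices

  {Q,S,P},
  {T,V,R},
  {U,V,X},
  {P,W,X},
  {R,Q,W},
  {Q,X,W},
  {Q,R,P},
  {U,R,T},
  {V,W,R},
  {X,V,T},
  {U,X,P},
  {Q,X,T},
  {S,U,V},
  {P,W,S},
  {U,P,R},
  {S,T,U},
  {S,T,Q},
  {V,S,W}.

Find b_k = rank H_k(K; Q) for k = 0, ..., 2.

Fix the vertex order P < Q < R < S < T < U < V < W < X and write every simplex with vertices in increasing order. Then dim K = 2 and the simplices of K are:

  0-simplices (9): P, Q, R, S, T, U, V, W, X
  1-simplices (27): PQ, PR, PS, PU, PW, PX, QR, QS, QT, QW, QX, RT, RU, RV, RW, ST, SU, SV, SW, TU, TV, TX, UV, UX, VW, VX, WX
  2-simplices (18): PQR, PQS, PRU, PSW, PUX, PWX, QRW, QST, QTX, QWX, RTU, RTV, RVW, STU, SUV, SVW, TVX, UVX

so the chain groups are C_0 ≅ Z^9, C_1 ≅ Z^27, C_2 ≅ Z^18.

Boundary ∂_1: C_1 → C_0 sends each edge [p,q] (with p < q) to q − p. For instance
  ∂UV = V − U.
This gives a 9×27 integer matrix of rank 8; reducing to Smith normal form yields diagonal entries (1,1,1,1,1,1,1,1).

The boundary map ∂_2: C_2 → C_1 maps a triangle to the signed sum of its edges. For instance
  ∂RTV = TV − RV + RT,
  ∂PQS = QS − PS + PQ.
The resulting 27×18 matrix has rank 18, and its Smith normal form has invariant factors (1,1,1,1,1,1,1,1,1,1,1,1,1,1,1,1,1,2).

Reading off H_k = ker ∂_k / im ∂_{k+1}:

  H_0: rank C_0 − rank ∂_1 = 9 − 8 = 1, and the invariant factors of ∂_1 are all 1, so H_0 = Z.
  H_1: rank ker ∂_1 − rank ∂_2 = (27 − 8) − 18 = 1, and ∂_2 has invariant factor 2 > 1, so H_1 = Z ⊕ Z/2.
  H_2: rank ker ∂_2 − rank ∂_3 = (18 − 18) − 0 = 0, and there is no ∂_3, so H_2 = 0.

Hence the Betti numbers are b_0 = 1, b_1 = 1, b_2 = 0.

b_0 = 1, b_1 = 1, b_2 = 0.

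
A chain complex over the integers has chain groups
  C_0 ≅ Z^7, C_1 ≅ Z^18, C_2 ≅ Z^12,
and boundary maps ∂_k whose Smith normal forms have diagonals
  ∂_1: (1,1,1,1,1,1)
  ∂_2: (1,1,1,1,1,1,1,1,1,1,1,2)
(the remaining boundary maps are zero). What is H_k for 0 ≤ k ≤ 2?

H_0: b_0 = 7 − 0 − 6 = 1; torsion from ∂_1 factors > 1: none. So H_0 ≅ Z.
H_1: b_1 = 18 − 6 − 12 = 0; torsion from ∂_2 factors > 1: [2]. So H_1 ≅ Z/2.
H_2: b_2 = 12 − 12 − 0 = 0; torsion from ∂_3 factors > 1: none. So H_2 ≅ 0.

H_0 ≅ Z,  H_1 ≅ Z/2,  H_2 = 0.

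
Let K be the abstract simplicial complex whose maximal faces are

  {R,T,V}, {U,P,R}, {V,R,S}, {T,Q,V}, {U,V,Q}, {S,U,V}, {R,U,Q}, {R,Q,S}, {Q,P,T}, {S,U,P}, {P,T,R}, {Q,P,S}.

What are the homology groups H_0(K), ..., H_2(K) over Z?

K has 7 vertices, 18 edges, 12 triangles.
rank ∂_0 = 0, rank ∂_1 = 6 ⇒ b_0 = 7 − 0 − 6 = 1; all invariant factors of ∂_1 are 1 so no torsion. So H_0 = Z.
rank ∂_1 = 6, rank ∂_2 = 12 ⇒ b_1 = 18 − 6 − 12 = 0; ∂_2 has invariant factor(s) [2] giving torsion. So H_1 = Z_2.
rank ∂_2 = 12, rank ∂_3 = 0 ⇒ b_2 = 12 − 12 − 0 = 0. So H_2 = 0.

H_0 = Z,  H_1 = Z_2,  H_2 = 0.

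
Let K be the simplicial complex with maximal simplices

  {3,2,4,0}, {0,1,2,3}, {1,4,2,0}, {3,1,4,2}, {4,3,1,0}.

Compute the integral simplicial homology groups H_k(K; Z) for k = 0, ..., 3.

Fix the vertex order 0 < 1 < 2 < 3 < 4 and write every simplex with vertices in increasing order. Then dim K = 3 and the simplices of K are:

  0-simplices (5): [0], [1], [2], [3], [4]
  1-simplices (10): [0,1], [0,2], [0,3], [0,4], [1,2], [1,3], [1,4], [2,3], [2,4], [3,4]
  2-simplices (10): [0,1,2], [0,1,3], [0,1,4], [0,2,3], [0,2,4], [0,3,4], [1,2,3], [1,2,4], [1,3,4], [2,3,4]
  3-simplices (5): [0,1,2,3], [0,1,2,4], [0,1,3,4], [0,2,3,4], [1,2,3,4]

Hence C_0 ≅ Z^5, C_1 ≅ Z^10, C_2 ≅ Z^10, C_3 ≅ Z^5.

∂_1: C_1 → C_0 sends each edge [p,q] (with p < q) to q − p.
As a 5×10 matrix over Z this has rank 4, with invariant factors (1,1,1,1).

The boundary map ∂_2: C_2 → C_1 sends each 2-simplex [p,q,r] to [q,r] − [p,r] + [p,q]. For instance
  ∂[0,1,4] = [1,4] − [0,4] + [0,1],
  ∂[0,1,3] = [1,3] − [0,3] + [0,1].
The 10×10 boundary matrix has rank 6 and Smith normal form diag(1,1,1,1,1,1).

∂_3: C_3 → C_2 sends each 3-simplex σ to the alternating sum Σ_i (−1)^i (σ with its i-th vertex removed). For instance
  ∂[0,1,2,3] = [1,2,3] − [0,2,3] + [0,1,3] − [0,1,2],
  ∂[0,2,3,4] = [2,3,4] − [0,3,4] + [0,2,4] − [0,2,3].
As a 10×5 matrix over Z this has rank 4, with invariant factors (1,1,1,1).

From H_k ≅ ker(∂_k) / im(∂_{k+1}) we obtain:

  H_0: rank C_0 − rank ∂_1 = 5 − 4 = 1, and the invariant factors of ∂_1 are all 1, so H_0 ≅ Z.
  H_1: rank ker ∂_1 − rank ∂_2 = (10 − 4) − 6 = 0, and the invariant factors of ∂_2 are all 1, so H_1 ≅ 0.
  H_2: rank ker ∂_2 − rank ∂_3 = (10 − 6) − 4 = 0, and the invariant factors of ∂_3 are all 1, so H_2 ≅ 0.
  H_3: rank ker ∂_3 − rank ∂_4 = (5 − 4) − 0 = 1, and there is no ∂_4, so H_3 ≅ Z.

As a check, the Euler characteristic is 5 − 10 + 10 − 5 = 0, which agrees with 1 − 0 + 0 − 1 = 0.

H_0 ≅ Z,  H_1 = 0,  H_2 = 0,  H_3 ≅ Z.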